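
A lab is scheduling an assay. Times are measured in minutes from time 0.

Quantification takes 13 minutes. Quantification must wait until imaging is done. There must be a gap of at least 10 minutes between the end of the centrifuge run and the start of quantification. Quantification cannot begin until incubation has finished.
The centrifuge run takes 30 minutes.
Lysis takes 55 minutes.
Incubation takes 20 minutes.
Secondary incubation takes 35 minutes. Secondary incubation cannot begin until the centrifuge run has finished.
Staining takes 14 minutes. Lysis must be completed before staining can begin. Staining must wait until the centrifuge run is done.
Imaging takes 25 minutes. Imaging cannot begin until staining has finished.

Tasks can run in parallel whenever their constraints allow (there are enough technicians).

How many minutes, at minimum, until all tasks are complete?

The centrifuge run has no prerequisites, so it starts at minute 0 and finishes at minute 30.
Secondary incubation cannot begin until the centrifuge run (finishes minute 30). It runs from minute 30 to 30 + 35 = minute 65.
Incubation has no prerequisites, so it starts at minute 0 and finishes at minute 20.
Lysis has no prerequisites, so it starts at minute 0 and finishes at minute 55.
Staining needs all of lysis (finishes minute 55); the centrifuge run (finishes minute 30). That puts its earliest start at minute 55; it finishes at 55 + 14 = minute 69.
After staining (finishes minute 69), imaging can start at minute 69 and finishes at minute 94.
For quantification: imaging (finishes minute 94); the centrifuge run (finishes minute 30, plus 10-minute gap → minute 40); incubation (finishes minute 20). Taking the maximum gives a start of minute 94, and it finishes at 94 + 13 = minute 107.
All tasks are finished once the last one completes. Finish times: Lysis at 55, Incubation at 20, The centrifuge run at 30, Staining at 69, Secondary incubation at 65, Imaging at 94, Quantification at 107. The latest is minute 107.

107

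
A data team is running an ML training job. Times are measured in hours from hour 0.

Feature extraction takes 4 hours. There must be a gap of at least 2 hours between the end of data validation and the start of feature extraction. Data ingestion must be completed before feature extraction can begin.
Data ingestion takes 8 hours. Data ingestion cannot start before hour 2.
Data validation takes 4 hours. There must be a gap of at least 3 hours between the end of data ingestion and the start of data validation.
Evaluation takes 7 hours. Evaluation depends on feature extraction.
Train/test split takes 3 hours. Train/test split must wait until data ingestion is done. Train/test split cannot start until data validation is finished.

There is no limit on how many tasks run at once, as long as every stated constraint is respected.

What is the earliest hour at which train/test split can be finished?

20

Data ingestion cannot begin until its own release at hour 2. It runs from hour 2 to 2 + 8 = hour 10.
Data validation waits on data ingestion (finishes hour 10, plus 3-hour gap → hour 13), so it starts at hour 13 and finishes at 13 + 4 = hour 17.
Train/test split has to wait for data ingestion (finishes hour 10); data validation (finishes hour 17). The latest of these is hour 17, so train/test split runs hour 17 to 17 + 3 = hour 20.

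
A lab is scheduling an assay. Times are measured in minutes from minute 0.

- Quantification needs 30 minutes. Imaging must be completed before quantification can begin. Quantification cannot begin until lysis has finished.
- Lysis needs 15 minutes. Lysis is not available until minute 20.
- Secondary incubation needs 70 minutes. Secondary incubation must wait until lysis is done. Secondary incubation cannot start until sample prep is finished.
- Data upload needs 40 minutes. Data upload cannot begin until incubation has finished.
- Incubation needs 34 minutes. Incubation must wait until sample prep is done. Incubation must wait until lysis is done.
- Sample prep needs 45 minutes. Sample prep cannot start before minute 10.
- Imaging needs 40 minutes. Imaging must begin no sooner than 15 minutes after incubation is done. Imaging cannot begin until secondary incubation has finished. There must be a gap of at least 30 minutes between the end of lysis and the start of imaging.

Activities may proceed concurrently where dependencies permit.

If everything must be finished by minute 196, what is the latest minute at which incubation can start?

77

Quantification has no dependents, so it just needs to finish by minute 196. Starting by 196 − 30 = minute 166 achieves that.
Imaging has to be done before quantification (must start by minute 166). That means finishing by minute 166, i.e. starting by 166 − 40 = minute 126.
Nothing follows data upload; the deadline of minute 196 is its only limit. It must start by 196 − 40 = minute 156.
Incubation feeds imaging (must start by minute 126, minus 15-minute gap → minute 111); data upload (must start by minute 156). Taking the minimum, incubation must finish by minute 111 and start by 111 − 34 = minute 77.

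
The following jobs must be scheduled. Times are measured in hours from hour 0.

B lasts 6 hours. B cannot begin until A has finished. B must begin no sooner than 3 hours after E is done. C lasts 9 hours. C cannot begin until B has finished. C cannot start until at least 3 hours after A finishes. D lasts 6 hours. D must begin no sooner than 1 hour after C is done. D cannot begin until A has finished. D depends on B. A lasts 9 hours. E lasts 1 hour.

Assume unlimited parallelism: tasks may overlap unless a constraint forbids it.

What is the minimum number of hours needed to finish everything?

E can start immediately at hour 0; it finishes at hour 1.
A can start immediately at hour 0; it finishes at hour 9.
B has to wait for A (finishes hour 9); E (finishes hour 1, plus 3-hour gap → hour 4). The latest of these is hour 9, so B runs hour 9 to 9 + 6 = hour 15.
C cannot start until B (finishes hour 15); A (finishes hour 9, plus 3-hour gap → hour 12). The controlling bound is hour 15, so C finishes at 15 + 9 = hour 24.
For D: C (finishes hour 24, plus 1-hour gap → hour 25); A (finishes hour 9); B (finishes hour 15). Taking the maximum gives a start of hour 25, and it finishes at 25 + 6 = hour 31.
All tasks are finished once the last one completes. Finish times: A at 9, B at 15, C at 24, D at 31, E at 1. The latest is hour 31.

31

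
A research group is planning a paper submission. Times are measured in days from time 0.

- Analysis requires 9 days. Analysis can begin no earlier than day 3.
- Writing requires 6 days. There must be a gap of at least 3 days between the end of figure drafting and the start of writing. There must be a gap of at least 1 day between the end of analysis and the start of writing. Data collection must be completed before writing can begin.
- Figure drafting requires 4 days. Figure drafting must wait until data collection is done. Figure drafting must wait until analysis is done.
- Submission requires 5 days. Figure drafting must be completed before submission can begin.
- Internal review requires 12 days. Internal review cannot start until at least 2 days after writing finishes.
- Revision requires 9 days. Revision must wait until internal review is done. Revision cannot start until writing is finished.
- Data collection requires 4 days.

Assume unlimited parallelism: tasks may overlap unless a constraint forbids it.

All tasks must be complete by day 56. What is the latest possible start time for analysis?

To finish by day 56, revision (duration 9) must start no later than day 47.
Internal review feeds into revision (must start by day 47); so internal review must finish by day 47 and therefore start by day 35.
Writing must finish in time for internal review (must start by day 35, minus 2-day gap → day 33); revision (must start by day 47). The tightest is day 33, so writing must start by 33 − 6 = day 27.
To finish by day 56, submission (duration 5) must start no later than day 51.
Figure drafting must finish in time for writing (must start by day 27, minus 3-day gap → day 24); submission (must start by day 51). The tightest is day 24, so figure drafting must start by 24 − 4 = day 20.
Analysis has several dependents: figure drafting (must start by day 20); writing (must start by day 27, minus 1-day gap → day 26). The earliest of those limits is day 20, so analysis must start by 20 − 9 = day 11.

11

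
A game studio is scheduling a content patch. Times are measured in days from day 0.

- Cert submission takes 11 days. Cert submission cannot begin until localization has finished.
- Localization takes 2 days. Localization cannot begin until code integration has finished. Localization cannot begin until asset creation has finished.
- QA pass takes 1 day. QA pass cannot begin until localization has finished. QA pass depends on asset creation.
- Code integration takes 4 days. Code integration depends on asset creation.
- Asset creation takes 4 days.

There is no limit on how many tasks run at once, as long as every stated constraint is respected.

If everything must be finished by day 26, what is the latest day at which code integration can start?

9

To finish by day 26, QA pass (duration 1) must start no later than day 25.
Nothing follows cert submission; the deadline of day 26 is its only limit. It must start by 26 − 11 = day 15.
Localization feeds QA pass (must start by day 25); cert submission (must start by day 15). Taking the minimum, localization must finish by day 15 and start by 15 − 2 = day 13.
Code integration must finish before localization (must start by day 13). With a 4-day duration, code integration must start by 13 − 4 = day 9.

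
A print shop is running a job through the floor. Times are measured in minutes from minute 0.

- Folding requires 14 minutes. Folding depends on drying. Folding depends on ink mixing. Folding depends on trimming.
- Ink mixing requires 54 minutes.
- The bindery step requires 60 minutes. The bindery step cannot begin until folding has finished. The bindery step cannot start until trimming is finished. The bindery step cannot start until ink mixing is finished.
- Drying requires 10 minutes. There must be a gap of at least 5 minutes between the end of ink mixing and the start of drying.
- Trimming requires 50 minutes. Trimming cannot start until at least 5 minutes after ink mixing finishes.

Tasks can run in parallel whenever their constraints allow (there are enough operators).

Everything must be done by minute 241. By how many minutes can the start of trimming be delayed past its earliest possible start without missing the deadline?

Ink mixing can start immediately at minute 0; it finishes at minute 54.
Trimming cannot begin until ink mixing (finishes minute 54, plus 5-minute gap → minute 59). It runs from minute 59 to 59 + 50 = minute 109.

Working backward from the deadline:
Nothing follows the bindery step; the deadline of minute 241 is its only limit. It must start by 241 − 60 = minute 181.
Since the bindery step (must start by minute 181) depends on it, folding must finish by minute 181. Backing off its 14-minute duration gives a latest start of minute 167.
Trimming has several dependents: folding (must start by minute 167); the bindery step (must start by minute 181). The earliest of those limits is minute 167, so trimming must start by 167 − 50 = minute 117.
So trimming can start as early as minute 59 and as late as minute 117, giving 117 − 59 = 58 minutes of slack.

58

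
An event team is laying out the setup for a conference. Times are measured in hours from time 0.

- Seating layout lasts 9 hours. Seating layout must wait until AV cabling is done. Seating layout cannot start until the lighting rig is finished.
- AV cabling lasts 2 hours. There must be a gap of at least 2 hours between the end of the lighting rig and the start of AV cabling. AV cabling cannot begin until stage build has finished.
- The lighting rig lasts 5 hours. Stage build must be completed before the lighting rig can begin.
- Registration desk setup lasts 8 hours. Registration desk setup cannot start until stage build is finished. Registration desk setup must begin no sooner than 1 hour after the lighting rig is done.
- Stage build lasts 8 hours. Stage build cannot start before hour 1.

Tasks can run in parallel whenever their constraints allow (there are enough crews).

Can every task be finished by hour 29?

Stage build cannot begin until its own release at hour 1. It runs from hour 1 to 1 + 8 = hour 9.
After stage build (finishes hour 9), the lighting rig can start at hour 9 and finishes at hour 14.
For registration desk setup: stage build (finishes hour 9); the lighting rig (finishes hour 14, plus 1-hour gap → hour 15). Taking the maximum gives a start of hour 15, and it finishes at 15 + 8 = hour 23.
AV cabling needs all of the lighting rig (finishes hour 14, plus 2-hour gap → hour 16); stage build (finishes hour 9). That puts its earliest start at hour 16; it finishes at 16 + 2 = hour 18.
Seating layout has to wait for AV cabling (finishes hour 18); the lighting rig (finishes hour 14). The latest of these is hour 18, so seating layout runs hour 18 to 18 + 9 = hour 27.
Every task is finished by hour 27, which is no later than the deadline of 29, so the schedule is feasible.

Yes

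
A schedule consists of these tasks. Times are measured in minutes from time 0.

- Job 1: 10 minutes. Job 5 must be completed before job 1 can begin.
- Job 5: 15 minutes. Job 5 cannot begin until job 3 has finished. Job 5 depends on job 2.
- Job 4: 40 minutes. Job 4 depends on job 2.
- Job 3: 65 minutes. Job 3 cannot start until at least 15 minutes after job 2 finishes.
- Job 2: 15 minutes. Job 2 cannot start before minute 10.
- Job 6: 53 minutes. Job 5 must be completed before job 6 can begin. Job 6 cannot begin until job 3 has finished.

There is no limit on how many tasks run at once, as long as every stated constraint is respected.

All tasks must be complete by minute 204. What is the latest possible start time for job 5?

Job 1 must finish by minute 204; it takes 10 minutes, so it must start by 204 − 10 = minute 194.
Job 6 must finish by minute 204; it takes 53 minutes, so it must start by 204 − 53 = minute 151.
Job 5 feeds job 1 (must start by minute 194); job 6 (must start by minute 151). Taking the minimum, job 5 must finish by minute 151 and start by 151 − 15 = minute 136.

136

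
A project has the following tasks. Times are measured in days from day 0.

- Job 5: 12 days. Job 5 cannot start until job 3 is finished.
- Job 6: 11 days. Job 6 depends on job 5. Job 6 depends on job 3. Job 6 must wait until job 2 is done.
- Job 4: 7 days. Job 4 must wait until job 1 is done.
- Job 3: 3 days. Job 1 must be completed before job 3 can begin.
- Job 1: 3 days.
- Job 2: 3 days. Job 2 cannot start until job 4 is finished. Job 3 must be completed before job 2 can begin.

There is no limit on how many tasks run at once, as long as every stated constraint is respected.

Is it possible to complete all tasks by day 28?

No

Job 1 has no prerequisites, so it starts at day 0 and finishes at day 3.
Job 4 waits on job 1 (finishes day 3), so it starts at day 3 and finishes at 3 + 7 = day 10.
Job 3 cannot begin until job 1 (finishes day 3). It runs from day 3 to 3 + 3 = day 6.
After job 3 (finishes day 6), job 5 can start at day 6 and finishes at day 18.
For job 2: job 4 (finishes day 10); job 3 (finishes day 6). Taking the maximum gives a start of day 10, and it finishes at 10 + 3 = day 13.
Job 6 cannot start until job 5 (finishes day 18); job 3 (finishes day 6); job 2 (finishes day 13). The controlling bound is day 18, so job 6 finishes at 18 + 11 = day 29.
The earliest everything can be done is day 29, which is after the deadline of 28, so it is not possible.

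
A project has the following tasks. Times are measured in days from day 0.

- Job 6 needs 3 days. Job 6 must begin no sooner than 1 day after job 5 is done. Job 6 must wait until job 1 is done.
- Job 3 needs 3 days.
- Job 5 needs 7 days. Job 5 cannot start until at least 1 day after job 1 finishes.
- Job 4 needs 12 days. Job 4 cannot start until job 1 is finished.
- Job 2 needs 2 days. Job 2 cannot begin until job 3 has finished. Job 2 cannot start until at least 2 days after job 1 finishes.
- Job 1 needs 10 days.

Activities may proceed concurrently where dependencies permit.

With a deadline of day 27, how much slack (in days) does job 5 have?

Job 1 has no prerequisites, so it starts at day 0 and finishes at day 10.
Job 5 waits on job 1 (finishes day 10, plus 1-day gap → day 11), so it starts at day 11 and finishes at 11 + 7 = day 18.

Working backward from the deadline:
Job 6 must finish by day 27; it takes 3 days, so it must start by 27 − 3 = day 24.
Since job 6 (must start by day 24, minus 1-day gap → day 23) depends on it, job 5 must finish by day 23. Backing off its 7-day duration gives a latest start of day 16.
So job 5 can start as early as day 11 and as late as day 16, giving 16 − 11 = 5 days of slack.

5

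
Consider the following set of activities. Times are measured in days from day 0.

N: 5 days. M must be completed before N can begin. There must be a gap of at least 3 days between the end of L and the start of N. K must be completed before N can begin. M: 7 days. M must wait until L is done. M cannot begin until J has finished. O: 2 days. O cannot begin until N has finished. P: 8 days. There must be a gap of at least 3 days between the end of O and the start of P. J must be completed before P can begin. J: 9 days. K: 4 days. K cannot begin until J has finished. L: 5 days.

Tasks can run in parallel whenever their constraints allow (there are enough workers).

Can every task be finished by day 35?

Yes

L can start immediately at day 0; it finishes at day 5.
Nothing blocks J, so it runs from day 0 to day 9.
M needs all of L (finishes day 5); J (finishes day 9). That puts its earliest start at day 9; it finishes at 9 + 7 = day 16.
After J (finishes day 9), K can start at day 9 and finishes at day 13.
N has to wait for M (finishes day 16); L (finishes day 5, plus 3-day gap → day 8); K (finishes day 13). The latest of these is day 16, so N runs day 16 to 16 + 5 = day 21.
O cannot begin until N (finishes day 21). It runs from day 21 to 21 + 2 = day 23.
P cannot start until O (finishes day 23, plus 3-day gap → day 26); J (finishes day 9). The controlling bound is day 26, so P finishes at 26 + 8 = day 34.
Every task is finished by day 34, which is no later than the deadline of 35, so the schedule is feasible.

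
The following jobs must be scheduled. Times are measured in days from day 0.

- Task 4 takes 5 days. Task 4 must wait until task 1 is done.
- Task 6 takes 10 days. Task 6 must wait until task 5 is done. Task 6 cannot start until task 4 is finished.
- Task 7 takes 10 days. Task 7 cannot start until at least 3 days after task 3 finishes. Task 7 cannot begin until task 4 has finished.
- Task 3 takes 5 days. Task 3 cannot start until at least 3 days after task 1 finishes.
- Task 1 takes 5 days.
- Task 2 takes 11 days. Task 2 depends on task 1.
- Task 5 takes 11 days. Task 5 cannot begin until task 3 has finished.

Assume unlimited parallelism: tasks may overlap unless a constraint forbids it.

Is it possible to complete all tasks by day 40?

Task 1 can start immediately at day 0; it finishes at day 5.
After task 1 (finishes day 5), task 4 can start at day 5 and finishes at day 10.
Task 3 waits on task 1 (finishes day 5, plus 3-day gap → day 8), so it starts at day 8 and finishes at 8 + 5 = day 13.
For task 7: task 3 (finishes day 13, plus 3-day gap → day 16); task 4 (finishes day 10). Taking the maximum gives a start of day 16, and it finishes at 16 + 10 = day 26.
After task 3 (finishes day 13), task 5 can start at day 13 and finishes at day 24.
Task 6 has to wait for task 5 (finishes day 24); task 4 (finishes day 10). The latest of these is day 24, so task 6 runs day 24 to 24 + 10 = day 34.
After task 1 (finishes day 5), task 2 can start at day 5 and finishes at day 16.
Every task is finished by day 34, which is no later than the deadline of 40, so the schedule is feasible.

Yes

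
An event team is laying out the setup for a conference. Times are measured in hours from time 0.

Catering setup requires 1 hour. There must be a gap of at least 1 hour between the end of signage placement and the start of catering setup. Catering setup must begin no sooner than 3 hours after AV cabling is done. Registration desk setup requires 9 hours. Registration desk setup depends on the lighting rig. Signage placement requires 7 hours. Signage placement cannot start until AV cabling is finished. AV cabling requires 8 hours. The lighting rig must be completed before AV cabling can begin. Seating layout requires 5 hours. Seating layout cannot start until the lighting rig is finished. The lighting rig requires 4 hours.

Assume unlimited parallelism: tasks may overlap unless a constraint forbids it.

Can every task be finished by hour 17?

No

Nothing blocks the lighting rig, so it runs from hour 0 to hour 4.
Registration desk setup waits on the lighting rig (finishes hour 4), so it starts at hour 4 and finishes at 4 + 9 = hour 13.
After the lighting rig (finishes hour 4), seating layout can start at hour 4 and finishes at hour 9.
AV cabling waits on the lighting rig (finishes hour 4), so it starts at hour 4 and finishes at 4 + 8 = hour 12.
After AV cabling (finishes hour 12), signage placement can start at hour 12 and finishes at hour 19.
For catering setup: signage placement (finishes hour 19, plus 1-hour gap → hour 20); AV cabling (finishes hour 12, plus 3-hour gap → hour 15). Taking the maximum gives a start of hour 20, and it finishes at 20 + 1 = hour 21.
The earliest everything can be done is hour 21, which is after the deadline of 17, so it is not possible.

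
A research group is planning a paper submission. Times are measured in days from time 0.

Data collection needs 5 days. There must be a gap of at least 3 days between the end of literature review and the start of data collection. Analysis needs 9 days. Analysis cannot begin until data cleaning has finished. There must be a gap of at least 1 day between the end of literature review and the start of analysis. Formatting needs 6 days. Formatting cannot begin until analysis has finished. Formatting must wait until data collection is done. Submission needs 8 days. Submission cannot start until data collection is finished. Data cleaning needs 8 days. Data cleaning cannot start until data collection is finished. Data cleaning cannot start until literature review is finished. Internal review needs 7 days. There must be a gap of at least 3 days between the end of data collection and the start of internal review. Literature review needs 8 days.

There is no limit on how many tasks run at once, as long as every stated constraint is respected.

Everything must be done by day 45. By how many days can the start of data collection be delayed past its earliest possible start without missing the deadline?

6

Literature review has no prerequisites, so it starts at day 0 and finishes at day 8.
Data collection cannot begin until literature review (finishes day 8, plus 3-day gap → day 11). It runs from day 11 to 11 + 5 = day 16.

Working backward from the deadline:
Formatting must finish by day 45; it takes 6 days, so it must start by 45 − 6 = day 39.
Analysis has to be done before formatting (must start by day 39). That means finishing by day 39, i.e. starting by 39 − 9 = day 30.
Data cleaning must finish before analysis (must start by day 30). With an 8-day duration, data cleaning must start by 30 − 8 = day 22.
Internal review has no dependents, so it just needs to finish by day 45. Starting by 45 − 7 = day 38 achieves that.
To finish by day 45, submission (duration 8) must start no later than day 37.
For data collection: data cleaning (must start by day 22); internal review (must start by day 38, minus 3-day gap → day 35); formatting (must start by day 39); submission (must start by day 37). The most restrictive is day 22; with a 5-day duration, data collection must start by day 17.
So data collection can start as early as day 11 and as late as day 17, giving 17 − 11 = 6 days of slack.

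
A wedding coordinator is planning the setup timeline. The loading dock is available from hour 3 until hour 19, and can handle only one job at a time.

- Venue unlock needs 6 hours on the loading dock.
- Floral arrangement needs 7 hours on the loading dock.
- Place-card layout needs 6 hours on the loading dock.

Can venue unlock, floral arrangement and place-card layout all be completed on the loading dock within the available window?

No

The loading dock window is 19 − 3 = 16 hours.
Running back to back, the jobs need 6 + 7 + 6 = 19 hours on the loading dock.
Since 19 > 16, they cannot all fit.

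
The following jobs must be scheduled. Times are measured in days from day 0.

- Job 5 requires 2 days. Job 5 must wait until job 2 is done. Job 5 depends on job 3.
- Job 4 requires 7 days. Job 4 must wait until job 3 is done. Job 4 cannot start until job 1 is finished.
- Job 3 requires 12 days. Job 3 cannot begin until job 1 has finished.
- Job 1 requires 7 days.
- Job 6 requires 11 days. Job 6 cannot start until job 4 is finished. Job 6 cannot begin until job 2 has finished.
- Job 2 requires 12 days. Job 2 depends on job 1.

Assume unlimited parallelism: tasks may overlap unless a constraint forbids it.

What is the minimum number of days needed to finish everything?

Job 1 has no prerequisites, so it starts at day 0 and finishes at day 7.
Job 3 waits on job 1 (finishes day 7), so it starts at day 7 and finishes at 7 + 12 = day 19.
Job 4 needs all of job 3 (finishes day 19); job 1 (finishes day 7). That puts its earliest start at day 19; it finishes at 19 + 7 = day 26.
Job 2 waits on job 1 (finishes day 7), so it starts at day 7 and finishes at 7 + 12 = day 19.
For job 6: job 4 (finishes day 26); job 2 (finishes day 19). Taking the maximum gives a start of day 26, and it finishes at 26 + 11 = day 37.
Job 5 has to wait for job 2 (finishes day 19); job 3 (finishes day 19). The latest of these is day 19, so job 5 runs day 19 to 19 + 2 = day 21.
All tasks are finished once the last one completes. Finish times: Job 1 at 7, Job 2 at 19, Job 3 at 19, Job 4 at 26, Job 5 at 21, Job 6 at 37. The latest is day 37.

37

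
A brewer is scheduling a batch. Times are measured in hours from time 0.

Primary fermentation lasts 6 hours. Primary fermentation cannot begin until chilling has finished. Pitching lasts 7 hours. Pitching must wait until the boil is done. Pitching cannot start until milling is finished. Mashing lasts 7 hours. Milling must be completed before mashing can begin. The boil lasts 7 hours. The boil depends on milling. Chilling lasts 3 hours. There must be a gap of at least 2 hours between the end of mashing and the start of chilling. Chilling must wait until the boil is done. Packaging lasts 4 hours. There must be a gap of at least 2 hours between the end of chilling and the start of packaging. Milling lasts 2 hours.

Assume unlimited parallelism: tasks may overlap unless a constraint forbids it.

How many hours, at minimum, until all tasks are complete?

20

Milling can start immediately at hour 0; it finishes at hour 2.
The boil waits on milling (finishes hour 2), so it starts at hour 2 and finishes at 2 + 7 = hour 9.
Pitching cannot start until the boil (finishes hour 9); milling (finishes hour 2). The controlling bound is hour 9, so pitching finishes at 9 + 7 = hour 16.
Mashing cannot begin until milling (finishes hour 2). It runs from hour 2 to 2 + 7 = hour 9.
For chilling: mashing (finishes hour 9, plus 2-hour gap → hour 11); the boil (finishes hour 9). Taking the maximum gives a start of hour 11, and it finishes at 11 + 3 = hour 14.
After chilling (finishes hour 14, plus 2-hour gap → hour 16), packaging can start at hour 16 and finishes at hour 20.
Primary fermentation cannot begin until chilling (finishes hour 14). It runs from hour 14 to 14 + 6 = hour 20.
All tasks are finished once the last one completes. Finish times: Milling at 2, Mashing at 9, The boil at 9, Chilling at 14, Pitching at 16, Primary fermentation at 20, Packaging at 20. The latest is hour 20.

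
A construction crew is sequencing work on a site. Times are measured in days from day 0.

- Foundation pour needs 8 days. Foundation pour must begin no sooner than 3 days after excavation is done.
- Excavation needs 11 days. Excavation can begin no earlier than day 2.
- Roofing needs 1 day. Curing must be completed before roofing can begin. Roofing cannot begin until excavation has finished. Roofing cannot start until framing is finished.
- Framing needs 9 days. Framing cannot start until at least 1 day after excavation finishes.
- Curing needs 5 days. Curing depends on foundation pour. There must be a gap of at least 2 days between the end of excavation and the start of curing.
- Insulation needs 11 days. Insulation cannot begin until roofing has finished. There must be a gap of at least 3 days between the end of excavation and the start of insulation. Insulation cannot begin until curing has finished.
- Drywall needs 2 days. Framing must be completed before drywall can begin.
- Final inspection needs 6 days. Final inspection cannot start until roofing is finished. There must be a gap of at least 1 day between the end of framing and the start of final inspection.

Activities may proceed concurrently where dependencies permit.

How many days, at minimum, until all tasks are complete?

Excavation waits on its own release at day 2, so it starts at day 2 and finishes at 2 + 11 = day 13.
Framing waits on excavation (finishes day 13, plus 1-day gap → day 14), so it starts at day 14 and finishes at 14 + 9 = day 23.
After framing (finishes day 23), drywall can start at day 23 and finishes at day 25.
After excavation (finishes day 13, plus 3-day gap → day 16), foundation pour can start at day 16 and finishes at day 24.
Curing has to wait for foundation pour (finishes day 24); excavation (finishes day 13, plus 2-day gap → day 15). The latest of these is day 24, so curing runs day 24 to 24 + 5 = day 29.
For roofing: curing (finishes day 29); excavation (finishes day 13); framing (finishes day 23). Taking the maximum gives a start of day 29, and it finishes at 29 + 1 = day 30.
For final inspection: roofing (finishes day 30); framing (finishes day 23, plus 1-day gap → day 24). Taking the maximum gives a start of day 30, and it finishes at 30 + 6 = day 36.
Insulation has to wait for roofing (finishes day 30); excavation (finishes day 13, plus 3-day gap → day 16); curing (finishes day 29). The latest of these is day 30, so insulation runs day 30 to 30 + 11 = day 41.
All tasks are finished once the last one completes. Finish times: Excavation at 13, Foundation pour at 24, Curing at 29, Framing at 23, Roofing at 30, Insulation at 41, Drywall at 25, Final inspection at 36. The latest is day 41.

41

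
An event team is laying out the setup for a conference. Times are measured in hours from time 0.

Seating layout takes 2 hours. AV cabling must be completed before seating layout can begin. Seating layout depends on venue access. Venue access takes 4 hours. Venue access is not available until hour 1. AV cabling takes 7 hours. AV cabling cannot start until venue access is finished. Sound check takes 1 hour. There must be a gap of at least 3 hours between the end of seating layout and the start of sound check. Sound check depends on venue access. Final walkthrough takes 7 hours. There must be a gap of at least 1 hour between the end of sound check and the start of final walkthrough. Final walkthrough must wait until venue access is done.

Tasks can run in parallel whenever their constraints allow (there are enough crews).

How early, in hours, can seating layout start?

12

After its own release at hour 1, venue access can start at hour 1 and finishes at hour 5.
AV cabling waits on venue access (finishes hour 5), so it starts at hour 5 and finishes at 5 + 7 = hour 12.
Seating layout waits on AV cabling (finishes hour 12); venue access (finishes hour 5). The latest of these is hour 12, which is the earliest seating layout can start.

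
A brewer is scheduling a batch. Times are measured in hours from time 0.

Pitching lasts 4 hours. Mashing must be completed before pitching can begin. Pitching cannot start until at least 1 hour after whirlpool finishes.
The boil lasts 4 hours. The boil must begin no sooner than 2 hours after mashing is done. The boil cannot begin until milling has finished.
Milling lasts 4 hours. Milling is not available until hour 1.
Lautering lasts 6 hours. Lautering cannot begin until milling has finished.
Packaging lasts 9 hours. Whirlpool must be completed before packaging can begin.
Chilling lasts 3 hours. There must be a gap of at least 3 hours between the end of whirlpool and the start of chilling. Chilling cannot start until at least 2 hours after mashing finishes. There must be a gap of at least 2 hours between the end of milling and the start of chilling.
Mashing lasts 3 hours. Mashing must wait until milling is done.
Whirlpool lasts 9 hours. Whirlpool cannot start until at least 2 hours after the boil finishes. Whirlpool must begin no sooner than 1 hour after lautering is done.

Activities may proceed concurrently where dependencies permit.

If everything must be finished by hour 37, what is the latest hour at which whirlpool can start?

To finish by hour 37, chilling (duration 3) must start no later than hour 34.
Pitching must finish by hour 37; it takes 4 hours, so it must start by 37 − 4 = hour 33.
Nothing follows packaging; the deadline of hour 37 is its only limit. It must start by 37 − 9 = hour 28.
For whirlpool: chilling (must start by hour 34, minus 3-hour gap → hour 31); pitching (must start by hour 33, minus 1-hour gap → hour 32); packaging (must start by hour 28). The most restrictive is hour 28; with a 9-hour duration, whirlpool must start by hour 19.

19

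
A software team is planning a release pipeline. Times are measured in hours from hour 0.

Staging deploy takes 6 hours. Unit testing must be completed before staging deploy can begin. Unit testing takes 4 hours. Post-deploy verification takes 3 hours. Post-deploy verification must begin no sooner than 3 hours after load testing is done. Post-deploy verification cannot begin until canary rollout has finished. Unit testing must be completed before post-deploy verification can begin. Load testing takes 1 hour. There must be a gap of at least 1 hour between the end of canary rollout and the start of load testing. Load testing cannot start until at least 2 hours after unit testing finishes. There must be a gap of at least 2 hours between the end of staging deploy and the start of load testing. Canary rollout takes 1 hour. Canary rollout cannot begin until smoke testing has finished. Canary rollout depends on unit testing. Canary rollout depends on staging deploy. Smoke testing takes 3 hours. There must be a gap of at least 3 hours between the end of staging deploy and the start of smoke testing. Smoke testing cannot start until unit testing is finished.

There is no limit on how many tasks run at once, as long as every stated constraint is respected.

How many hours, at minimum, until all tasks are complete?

25

Unit testing can start immediately at hour 0; it finishes at hour 4.
After unit testing (finishes hour 4), staging deploy can start at hour 4 and finishes at hour 10.
For smoke testing: staging deploy (finishes hour 10, plus 3-hour gap → hour 13); unit testing (finishes hour 4). Taking the maximum gives a start of hour 13, and it finishes at 13 + 3 = hour 16.
Canary rollout needs all of smoke testing (finishes hour 16); unit testing (finishes hour 4); staging deploy (finishes hour 10). That puts its earliest start at hour 16; it finishes at 16 + 1 = hour 17.
Load testing has to wait for canary rollout (finishes hour 17, plus 1-hour gap → hour 18); unit testing (finishes hour 4, plus 2-hour gap → hour 6); staging deploy (finishes hour 10, plus 2-hour gap → hour 12). The latest of these is hour 18, so load testing runs hour 18 to 18 + 1 = hour 19.
Post-deploy verification has to wait for load testing (finishes hour 19, plus 3-hour gap → hour 22); canary rollout (finishes hour 17); unit testing (finishes hour 4). The latest of these is hour 22, so post-deploy verification runs hour 22 to 22 + 3 = hour 25.
All tasks are finished once the last one completes. Finish times: Unit testing at 4, Staging deploy at 10, Smoke testing at 16, Canary rollout at 17, Load testing at 19, Post-deploy verification at 25. The latest is hour 25.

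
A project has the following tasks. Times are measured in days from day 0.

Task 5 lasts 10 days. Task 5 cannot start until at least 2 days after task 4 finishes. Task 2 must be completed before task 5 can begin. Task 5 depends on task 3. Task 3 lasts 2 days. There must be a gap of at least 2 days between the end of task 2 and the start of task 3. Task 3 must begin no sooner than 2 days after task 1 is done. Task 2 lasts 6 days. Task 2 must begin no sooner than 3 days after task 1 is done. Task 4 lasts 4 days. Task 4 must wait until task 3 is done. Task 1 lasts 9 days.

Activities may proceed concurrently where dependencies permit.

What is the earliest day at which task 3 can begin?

20

Task 1 can start immediately at day 0; it finishes at day 9.
Task 2 waits on task 1 (finishes day 9, plus 3-day gap → day 12), so it starts at day 12 and finishes at 12 + 6 = day 18.
Task 3 waits on task 2 (finishes day 18, plus 2-day gap → day 20); task 1 (finishes day 9, plus 2-day gap → day 11). The latest of these is day 20, which is the earliest task 3 can start.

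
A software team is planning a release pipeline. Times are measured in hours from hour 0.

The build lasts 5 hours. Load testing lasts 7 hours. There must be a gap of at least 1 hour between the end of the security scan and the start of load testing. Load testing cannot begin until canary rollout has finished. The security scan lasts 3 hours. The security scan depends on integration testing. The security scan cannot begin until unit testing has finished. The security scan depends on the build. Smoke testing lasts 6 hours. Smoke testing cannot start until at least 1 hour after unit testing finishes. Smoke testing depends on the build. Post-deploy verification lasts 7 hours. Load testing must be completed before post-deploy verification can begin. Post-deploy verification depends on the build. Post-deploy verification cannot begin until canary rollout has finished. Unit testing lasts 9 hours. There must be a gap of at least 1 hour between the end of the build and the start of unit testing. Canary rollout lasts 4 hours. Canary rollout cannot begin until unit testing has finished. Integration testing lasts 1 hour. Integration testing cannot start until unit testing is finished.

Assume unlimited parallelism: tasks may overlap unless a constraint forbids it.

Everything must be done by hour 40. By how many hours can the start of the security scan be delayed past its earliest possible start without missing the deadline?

The build has no prerequisites, so it starts at hour 0 and finishes at hour 5.
Unit testing waits on the build (finishes hour 5, plus 1-hour gap → hour 6), so it starts at hour 6 and finishes at 6 + 9 = hour 15.
Integration testing waits on unit testing (finishes hour 15), so it starts at hour 15 and finishes at 15 + 1 = hour 16.
The security scan cannot start until integration testing (finishes hour 16); unit testing (finishes hour 15); the build (finishes hour 5). The controlling bound is hour 16, so the security scan finishes at 16 + 3 = hour 19.

Working backward from the deadline:
To finish by hour 40, post-deploy verification (duration 7) must start no later than hour 33.
Load testing must finish before post-deploy verification (must start by hour 33). With a 7-hour duration, load testing must start by 33 − 7 = hour 26.
Since load testing (must start by hour 26, minus 1-hour gap → hour 25) depends on it, the security scan must finish by hour 25. Backing off its 3-hour duration gives a latest start of hour 22.
So the security scan can start as early as hour 16 and as late as hour 22, giving 22 − 16 = 6 hours of slack.

6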